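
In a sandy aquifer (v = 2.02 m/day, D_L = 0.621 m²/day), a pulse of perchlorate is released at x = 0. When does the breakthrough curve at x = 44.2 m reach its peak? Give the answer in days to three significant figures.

21.7 days

For the 1D instantaneous-source solution, setting ∂C/∂t = 0 at fixed x gives v²t² + 2Dt − x² = 0, so t = (√(D² + v²x²) − D)/v².
√(D² + v²x²) = √(0.621² + 2.02² × 44.2²) = 89.29; v² = 4.0804.
t = (89.29 − 0.621)/4.0804 = 21.7 days (vs. the pure-advection estimate x/v = 21.9 d).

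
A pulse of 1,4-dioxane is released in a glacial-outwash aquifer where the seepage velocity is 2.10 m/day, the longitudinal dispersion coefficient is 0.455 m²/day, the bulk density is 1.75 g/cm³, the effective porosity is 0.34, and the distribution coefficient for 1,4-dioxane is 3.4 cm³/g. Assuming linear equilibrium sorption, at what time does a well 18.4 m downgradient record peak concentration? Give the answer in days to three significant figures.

160 days

Retardation factor R = 1 + ρ_b·K_d/n = 1 + 1.75 × 3.4/0.34 = 18.50.
Sorption retards both mechanisms: v_R = v/R = 0.1135 m/day, D_R = D/R = 0.02459 m²/day.
Peak time from v_R²t² + 2D_R t − x² = 0: t = (√(D_R² + v_R²x²) − D_R)/v_R².
√(D_R² + v_R²x²) = √(0.02459² + 0.1135² × 18.4²) = 2.089; v_R² = 0.01288.
t = (2.089 − 0.02459)/0.01288 = 160 days.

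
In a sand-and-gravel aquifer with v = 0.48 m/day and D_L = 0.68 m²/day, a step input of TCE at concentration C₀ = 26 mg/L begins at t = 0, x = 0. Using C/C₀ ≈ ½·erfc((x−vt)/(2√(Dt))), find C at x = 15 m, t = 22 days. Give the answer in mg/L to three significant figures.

5.42 mg/L

For a continuous step input, C/C₀ ≈ ½·erfc((x−vt)/(2√(Dt))).
vt = 0.48 × 22 = 10.56 m and 2√(Dt) = 2√(0.68 × 22) = 7.736 m.
Argument (x−vt)/(2√(Dt)) = (15 − 10.56)/7.736 = 0.5739; ½·erfc(0.5739) = 0.2085.
C = 26 × 0.2085 = 5.42 mg/L.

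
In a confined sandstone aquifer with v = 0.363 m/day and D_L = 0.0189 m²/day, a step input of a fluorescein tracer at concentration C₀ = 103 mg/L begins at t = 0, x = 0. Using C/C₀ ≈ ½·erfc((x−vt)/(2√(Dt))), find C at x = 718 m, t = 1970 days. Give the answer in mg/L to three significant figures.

38.0 mg/L

For a continuous step input, C/C₀ ≈ ½·erfc((x−vt)/(2√(Dt))).
vt = 0.363 × 1970 = 715.11 m and 2√(Dt) = 2√(0.0189 × 1970) = 12.20 m.
Argument (x−vt)/(2√(Dt)) = (718 − 715.11)/12.20 = 0.2369; ½·erfc(0.2369) = 0.3688.
C = 103 × 0.3688 = 38.0 mg/L.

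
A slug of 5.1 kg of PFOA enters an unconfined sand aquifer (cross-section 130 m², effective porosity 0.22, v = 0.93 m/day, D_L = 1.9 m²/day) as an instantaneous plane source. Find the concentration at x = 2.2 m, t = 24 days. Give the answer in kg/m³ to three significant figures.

For an instantaneous plane source, C(x,t) = M/(n_e·A·√(4πDt)) · exp(−(x−vt)²/(4Dt)), with n_e·A the pore (flow) area.
Plume center vt = 0.93 × 24 = 22.32 m, so the well at 2.2 m is 20.12 m upgradient of the peak.
√(4πDt) = 23.94 m, giving peak height M/(n_e·A·√(4πDt)) = 5.1/(0.22 × 130 × 23.94) = 0.007449 kg/m³.
(x−vt)²/(4Dt) = (-20.12)²/(4 × 1.9 × 24) = 2.219; exp(−2.219) = 0.1087.
C = 0.007449 × 0.1087 = 0.000810 kg/m³.

0.000810 kg/m³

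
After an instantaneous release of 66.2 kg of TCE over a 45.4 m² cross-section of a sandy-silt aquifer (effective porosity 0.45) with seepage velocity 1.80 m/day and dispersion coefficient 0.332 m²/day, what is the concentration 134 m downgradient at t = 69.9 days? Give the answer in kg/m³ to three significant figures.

For an instantaneous plane source, C(x,t) = M/(n_e·A·√(4πDt)) · exp(−(x−vt)²/(4Dt)), with n_e·A the pore (flow) area.
Plume center vt = 1.80 × 69.9 = 125.82 m, so the well at 134 m is 8.18 m downgradient of the peak.
√(4πDt) = 17.08 m, giving peak height M/(n_e·A·√(4πDt)) = 66.2/(0.45 × 45.4 × 17.08) = 0.1897 kg/m³.
(x−vt)²/(4Dt) = (8.18)²/(4 × 0.332 × 69.9) = 0.7208; exp(−0.7208) = 0.4864.
C = 0.1897 × 0.4864 = 0.0923 kg/m³.

0.0923 kg/m³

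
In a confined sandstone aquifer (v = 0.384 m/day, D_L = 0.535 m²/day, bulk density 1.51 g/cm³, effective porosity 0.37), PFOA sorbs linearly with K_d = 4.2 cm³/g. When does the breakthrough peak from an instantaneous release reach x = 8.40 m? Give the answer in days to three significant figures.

Retardation factor R = 1 + ρ_b·K_d/n = 1 + 1.51 × 4.2/0.37 = 18.14.
Sorption retards both mechanisms: v_R = v/R = 0.02117 m/day, D_R = D/R = 0.02949 m²/day.
Peak time from v_R²t² + 2D_R t − x² = 0: t = (√(D_R² + v_R²x²) − D_R)/v_R².
√(D_R² + v_R²x²) = √(0.02949² + 0.02117² × 8.40²) = 0.1803; v_R² = 0.0004482.
t = (0.1803 − 0.02949)/0.0004482 = 336 days.

336 days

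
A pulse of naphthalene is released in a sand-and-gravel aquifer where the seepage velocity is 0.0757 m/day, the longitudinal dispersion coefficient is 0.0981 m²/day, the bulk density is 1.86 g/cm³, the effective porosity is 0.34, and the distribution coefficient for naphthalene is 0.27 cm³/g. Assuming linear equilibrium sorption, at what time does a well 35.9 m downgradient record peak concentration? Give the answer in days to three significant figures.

Retardation factor R = 1 + ρ_b·K_d/n = 1 + 1.86 × 0.27/0.34 = 2.477.
Sorption retards both mechanisms: v_R = v/R = 0.03056 m/day, D_R = D/R = 0.03960 m²/day.
Peak time from v_R²t² + 2D_R t − x² = 0: t = (√(D_R² + v_R²x²) − D_R)/v_R².
√(D_R² + v_R²x²) = √(0.03960² + 0.03056² × 35.9²) = 1.098; v_R² = 0.0009339.
t = (1.098 − 0.03960)/0.0009339 = 1130 days.

1130 days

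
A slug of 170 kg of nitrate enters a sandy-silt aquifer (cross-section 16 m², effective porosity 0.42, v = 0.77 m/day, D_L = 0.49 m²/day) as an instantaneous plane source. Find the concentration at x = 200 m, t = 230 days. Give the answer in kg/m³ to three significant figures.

For an instantaneous plane source, C(x,t) = M/(n_e·A·√(4πDt)) · exp(−(x−vt)²/(4Dt)), with n_e·A the pore (flow) area.
Plume center vt = 0.77 × 230 = 177.1 m, so the well at 200 m is 22.9 m downgradient of the peak.
√(4πDt) = 37.63 m, giving peak height M/(n_e·A·√(4πDt)) = 170/(0.42 × 16 × 37.63) = 0.6723 kg/m³.
(x−vt)²/(4Dt) = (22.9)²/(4 × 0.49 × 230) = 1.163; exp(−1.163) = 0.3125.
C = 0.6723 × 0.3125 = 0.210 kg/m³.

0.210 kg/m³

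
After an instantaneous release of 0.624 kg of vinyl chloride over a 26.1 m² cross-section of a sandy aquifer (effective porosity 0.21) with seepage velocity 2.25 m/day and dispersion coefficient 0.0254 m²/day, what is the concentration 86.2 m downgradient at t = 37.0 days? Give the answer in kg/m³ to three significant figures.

0.00327 kg/m³

For an instantaneous plane source, C(x,t) = M/(n_e·A·√(4πDt)) · exp(−(x−vt)²/(4Dt)), with n_e·A the pore (flow) area.
Plume center vt = 2.25 × 37.0 = 83.25 m, so the well at 86.2 m is 2.95 m downgradient of the peak.
√(4πDt) = 3.437 m, giving peak height M/(n_e·A·√(4πDt)) = 0.624/(0.21 × 26.1 × 3.437) = 0.03312 kg/m³.
(x−vt)²/(4Dt) = (2.95)²/(4 × 0.0254 × 37.0) = 2.315; exp(−2.315) = 0.09877.
C = 0.03312 × 0.09877 = 0.00327 kg/m³.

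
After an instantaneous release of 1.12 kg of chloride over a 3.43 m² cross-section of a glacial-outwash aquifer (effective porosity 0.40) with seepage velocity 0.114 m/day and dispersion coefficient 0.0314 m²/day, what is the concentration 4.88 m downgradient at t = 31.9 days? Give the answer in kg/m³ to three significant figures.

For an instantaneous plane source, C(x,t) = M/(n_e·A·√(4πDt)) · exp(−(x−vt)²/(4Dt)), with n_e·A the pore (flow) area.
Plume center vt = 0.114 × 31.9 = 3.6366 m, so the well at 4.88 m is 1.2434 m downgradient of the peak.
√(4πDt) = 3.548 m, giving peak height M/(n_e·A·√(4πDt)) = 1.12/(0.40 × 3.43 × 3.548) = 0.2301 kg/m³.
(x−vt)²/(4Dt) = (1.2434)²/(4 × 0.0314 × 31.9) = 0.3859; exp(−0.3859) = 0.6798.
C = 0.2301 × 0.6798 = 0.156 kg/m³.

0.156 kg/m³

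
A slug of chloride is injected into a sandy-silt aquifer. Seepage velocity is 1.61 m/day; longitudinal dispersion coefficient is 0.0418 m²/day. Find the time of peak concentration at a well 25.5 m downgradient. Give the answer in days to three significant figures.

For the 1D instantaneous-source solution, setting ∂C/∂t = 0 at fixed x gives v²t² + 2Dt − x² = 0, so t = (√(D² + v²x²) − D)/v².
√(D² + v²x²) = √(0.0418² + 1.61² × 25.5²) = 41.06; v² = 2.5921.
t = (41.06 − 0.0418)/2.5921 = 15.8 days (vs. the pure-advection estimate x/v = 15.8 d).

15.8 days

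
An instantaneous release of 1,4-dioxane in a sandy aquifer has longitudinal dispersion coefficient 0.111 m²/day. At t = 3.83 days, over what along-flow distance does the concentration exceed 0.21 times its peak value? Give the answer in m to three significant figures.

The plume is Gaussian with σ = √(2Dt) = √(2 × 0.111 × 3.83) = 0.9221 m.
C/C_peak = exp(−Δx²/(2σ²)) = 0.21 ⇒ Δx = σ·√(−2 ln 0.21) = 0.9221 × 1.767 = 1.629 m.
Width = 2Δx = 3.26 m.

3.26 m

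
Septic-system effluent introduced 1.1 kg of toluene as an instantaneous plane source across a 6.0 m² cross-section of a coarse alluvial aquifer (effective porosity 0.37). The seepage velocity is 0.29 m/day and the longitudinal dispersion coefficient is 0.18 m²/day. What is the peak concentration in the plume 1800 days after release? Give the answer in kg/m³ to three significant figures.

The peak of an instantaneous 1D plume sits at x = vt; there the Gaussian factor is 1 and C_max = M/(n_e·A·√(4πDt)), where n_e·A is the pore area the mass is dissolved in.
√(4πDt) = √(4π × 0.18 × 1800) = 63.81 m, so C_max = 1.1/(0.37 × 6.0 × 63.81) = 0.00777 kg/m³.

0.00777 kg/m³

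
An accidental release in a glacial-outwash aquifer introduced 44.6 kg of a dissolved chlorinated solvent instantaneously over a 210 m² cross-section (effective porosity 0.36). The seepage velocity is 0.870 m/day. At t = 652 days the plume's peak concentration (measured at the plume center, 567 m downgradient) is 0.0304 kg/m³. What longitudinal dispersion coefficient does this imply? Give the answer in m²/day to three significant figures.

At the plume center C_max = M/(n_e·A·√(4πDt)), so D = M²/(4πt·(n_e·A·C_max)²).
n_e·A·C_max = 0.36 × 210 × 0.0304 = 2.298 kg/m.
D = 44.6²/(4π × 652 × 2.298²) = 0.0460 m²/day.

0.0460 m²/day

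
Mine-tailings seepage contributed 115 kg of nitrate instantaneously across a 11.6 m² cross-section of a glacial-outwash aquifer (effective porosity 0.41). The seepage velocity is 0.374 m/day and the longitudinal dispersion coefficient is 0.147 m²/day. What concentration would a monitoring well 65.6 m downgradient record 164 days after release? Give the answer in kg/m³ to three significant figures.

For an instantaneous plane source, C(x,t) = M/(n_e·A·√(4πDt)) · exp(−(x−vt)²/(4Dt)), with n_e·A the pore (flow) area.
Plume center vt = 0.374 × 164 = 61.336 m, so the well at 65.6 m is 4.264 m downgradient of the peak.
√(4πDt) = 17.41 m, giving peak height M/(n_e·A·√(4πDt)) = 115/(0.41 × 11.6 × 17.41) = 1.389 kg/m³.
(x−vt)²/(4Dt) = (4.264)²/(4 × 0.147 × 164) = 0.1885; exp(−0.1885) = 0.8282.
C = 1.389 × 0.8282 = 1.15 kg/m³.

1.15 kg/m³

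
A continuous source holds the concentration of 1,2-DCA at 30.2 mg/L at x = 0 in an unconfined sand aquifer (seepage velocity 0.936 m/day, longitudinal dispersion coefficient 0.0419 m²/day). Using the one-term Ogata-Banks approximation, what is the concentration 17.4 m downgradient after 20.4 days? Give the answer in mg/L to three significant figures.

27.3 mg/L

For a continuous step input, C/C₀ ≈ ½·erfc((x−vt)/(2√(Dt))).
vt = 0.936 × 20.4 = 19.0944 m and 2√(Dt) = 2√(0.0419 × 20.4) = 1.849 m.
Argument (x−vt)/(2√(Dt)) = (17.4 − 19.0944)/1.849 = -0.9164; ½·erfc(-0.9164) = 0.9025.
C = 30.2 × 0.9025 = 27.3 mg/L.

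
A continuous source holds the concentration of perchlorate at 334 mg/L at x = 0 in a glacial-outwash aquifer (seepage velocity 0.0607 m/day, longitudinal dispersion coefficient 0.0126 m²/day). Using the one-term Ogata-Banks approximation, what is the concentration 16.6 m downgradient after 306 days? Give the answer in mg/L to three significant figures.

254 mg/L

For a continuous step input, C/C₀ ≈ ½·erfc((x−vt)/(2√(Dt))).
vt = 0.0607 × 306 = 18.5742 m and 2√(Dt) = 2√(0.0126 × 306) = 3.927 m.
Argument (x−vt)/(2√(Dt)) = (16.6 − 18.5742)/3.927 = -0.5027; ½·erfc(-0.5027) = 0.7614.
C = 334 × 0.7614 = 254 mg/L.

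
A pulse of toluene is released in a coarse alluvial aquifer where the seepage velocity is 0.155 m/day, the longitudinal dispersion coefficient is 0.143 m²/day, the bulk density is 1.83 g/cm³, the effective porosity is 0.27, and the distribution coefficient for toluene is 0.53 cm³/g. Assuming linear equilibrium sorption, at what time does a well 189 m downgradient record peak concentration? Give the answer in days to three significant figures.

Retardation factor R = 1 + ρ_b·K_d/n = 1 + 1.83 × 0.53/0.27 = 4.592.
Sorption retards both mechanisms: v_R = v/R = 0.03375 m/day, D_R = D/R = 0.03114 m²/day.
Peak time from v_R²t² + 2D_R t − x² = 0: t = (√(D_R² + v_R²x²) − D_R)/v_R².
√(D_R² + v_R²x²) = √(0.03114² + 0.03375² × 189²) = 6.379; v_R² = 0.001139.
t = (6.379 − 0.03114)/0.001139 = 5570 days.

5570 days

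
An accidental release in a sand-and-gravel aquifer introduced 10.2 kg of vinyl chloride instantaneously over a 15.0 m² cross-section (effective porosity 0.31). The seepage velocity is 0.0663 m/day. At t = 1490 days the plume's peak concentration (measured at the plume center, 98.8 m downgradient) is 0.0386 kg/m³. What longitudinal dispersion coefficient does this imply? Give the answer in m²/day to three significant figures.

0.172 m²/day

At the plume center C_max = M/(n_e·A·√(4πDt)), so D = M²/(4πt·(n_e·A·C_max)²).
n_e·A·C_max = 0.31 × 15.0 × 0.0386 = 0.1795 kg/m.
D = 10.2²/(4π × 1490 × 0.1795²) = 0.172 m²/day.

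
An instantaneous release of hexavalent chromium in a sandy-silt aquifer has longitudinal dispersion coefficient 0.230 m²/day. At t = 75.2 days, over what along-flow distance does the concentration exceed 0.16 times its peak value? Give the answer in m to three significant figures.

22.5 m

The plume is Gaussian with σ = √(2Dt) = √(2 × 0.230 × 75.2) = 5.881 m.
C/C_peak = exp(−Δx²/(2σ²)) = 0.16 ⇒ Δx = σ·√(−2 ln 0.16) = 5.881 × 1.914 = 11.26 m.
Width = 2Δx = 22.5 m.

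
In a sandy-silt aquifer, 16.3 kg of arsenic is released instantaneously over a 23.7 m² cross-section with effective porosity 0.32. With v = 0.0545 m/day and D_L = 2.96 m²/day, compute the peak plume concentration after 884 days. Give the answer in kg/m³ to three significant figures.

0.0119 kg/m³

The peak of an instantaneous 1D plume sits at x = vt; there the Gaussian factor is 1 and C_max = M/(n_e·A·√(4πDt)), where n_e·A is the pore area the mass is dissolved in.
√(4πDt) = √(4π × 2.96 × 884) = 181.3 m, so C_max = 16.3/(0.32 × 23.7 × 181.3) = 0.0119 kg/m³.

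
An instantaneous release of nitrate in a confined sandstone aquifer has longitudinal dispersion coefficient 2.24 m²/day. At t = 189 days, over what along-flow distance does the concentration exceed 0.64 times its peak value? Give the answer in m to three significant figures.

55.0 m

The plume is Gaussian with σ = √(2Dt) = √(2 × 2.24 × 189) = 29.10 m.
C/C_peak = exp(−Δx²/(2σ²)) = 0.64 ⇒ Δx = σ·√(−2 ln 0.64) = 29.10 × 0.9448 = 27.49 m.
Width = 2Δx = 55.0 m.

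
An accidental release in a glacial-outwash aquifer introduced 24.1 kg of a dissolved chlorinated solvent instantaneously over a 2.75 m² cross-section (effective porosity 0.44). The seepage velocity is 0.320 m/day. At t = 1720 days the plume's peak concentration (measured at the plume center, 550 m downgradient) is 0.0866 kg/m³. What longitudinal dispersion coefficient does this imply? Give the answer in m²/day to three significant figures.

At the plume center C_max = M/(n_e·A·√(4πDt)), so D = M²/(4πt·(n_e·A·C_max)²).
n_e·A·C_max = 0.44 × 2.75 × 0.0866 = 0.1048 kg/m.
D = 24.1²/(4π × 1720 × 0.1048²) = 2.45 m²/day.

2.45 m²/day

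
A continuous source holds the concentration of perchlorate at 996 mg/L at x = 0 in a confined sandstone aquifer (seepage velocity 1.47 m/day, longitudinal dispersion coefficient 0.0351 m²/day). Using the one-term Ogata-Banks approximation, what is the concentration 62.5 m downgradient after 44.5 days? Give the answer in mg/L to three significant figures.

947 mg/L

For a continuous step input, C/C₀ ≈ ½·erfc((x−vt)/(2√(Dt))).
vt = 1.47 × 44.5 = 65.415 m and 2√(Dt) = 2√(0.0351 × 44.5) = 2.500 m.
Argument (x−vt)/(2√(Dt)) = (62.5 − 65.415)/2.500 = -1.166; ½·erfc(-1.166) = 0.9504.
C = 996 × 0.9504 = 947 mg/L.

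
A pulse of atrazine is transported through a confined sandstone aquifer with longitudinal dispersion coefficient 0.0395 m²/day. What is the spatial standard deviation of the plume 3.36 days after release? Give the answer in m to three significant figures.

Dispersive spreading gives a Gaussian with σ² = 2Dt; advection only shifts the center.
σ = √(2 × 0.0395 × 3.36) = 0.515 m.

0.515 m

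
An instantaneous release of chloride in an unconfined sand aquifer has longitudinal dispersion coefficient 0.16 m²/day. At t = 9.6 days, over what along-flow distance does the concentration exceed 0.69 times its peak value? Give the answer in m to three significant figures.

The plume is Gaussian with σ = √(2Dt) = √(2 × 0.16 × 9.6) = 1.753 m.
C/C_peak = exp(−Δx²/(2σ²)) = 0.69 ⇒ Δx = σ·√(−2 ln 0.69) = 1.753 × 0.8615 = 1.510 m.
Width = 2Δx = 3.02 m.

3.02 m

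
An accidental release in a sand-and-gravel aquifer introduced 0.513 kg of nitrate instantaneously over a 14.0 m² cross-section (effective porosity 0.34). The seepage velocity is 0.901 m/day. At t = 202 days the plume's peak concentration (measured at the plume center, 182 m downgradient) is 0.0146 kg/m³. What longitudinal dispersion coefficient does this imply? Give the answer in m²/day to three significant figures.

0.0215 m²/day

At the plume center C_max = M/(n_e·A·√(4πDt)), so D = M²/(4πt·(n_e·A·C_max)²).
n_e·A·C_max = 0.34 × 14.0 × 0.0146 = 0.06950 kg/m.
D = 0.513²/(4π × 202 × 0.06950²) = 0.0215 m²/day.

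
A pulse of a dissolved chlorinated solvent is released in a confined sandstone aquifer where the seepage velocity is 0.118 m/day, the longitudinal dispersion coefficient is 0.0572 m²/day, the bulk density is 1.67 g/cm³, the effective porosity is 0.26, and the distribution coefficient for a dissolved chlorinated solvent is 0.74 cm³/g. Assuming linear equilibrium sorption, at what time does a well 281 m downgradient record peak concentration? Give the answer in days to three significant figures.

13700 days

Retardation factor R = 1 + ρ_b·K_d/n = 1 + 1.67 × 0.74/0.26 = 5.753.
Sorption retards both mechanisms: v_R = v/R = 0.02051 m/day, D_R = D/R = 0.009943 m²/day.
Peak time from v_R²t² + 2D_R t − x² = 0: t = (√(D_R² + v_R²x²) − D_R)/v_R².
√(D_R² + v_R²x²) = √(0.009943² + 0.02051² × 281²) = 5.763; v_R² = 0.0004207.
t = (5.763 − 0.009943)/0.0004207 = 13700 days.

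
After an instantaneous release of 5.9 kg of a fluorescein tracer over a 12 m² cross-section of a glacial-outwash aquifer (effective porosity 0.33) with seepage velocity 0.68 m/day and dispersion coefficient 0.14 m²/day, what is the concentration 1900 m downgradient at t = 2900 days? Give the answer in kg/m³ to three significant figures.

0.000857 kg/m³

For an instantaneous plane source, C(x,t) = M/(n_e·A·√(4πDt)) · exp(−(x−vt)²/(4Dt)), with n_e·A the pore (flow) area.
Plume center vt = 0.68 × 2900 = 1972 m, so the well at 1900 m is 72 m upgradient of the peak.
√(4πDt) = 71.43 m, giving peak height M/(n_e·A·√(4πDt)) = 5.9/(0.33 × 12 × 71.43) = 0.02086 kg/m³.
(x−vt)²/(4Dt) = (-72)²/(4 × 0.14 × 2900) = 3.192; exp(−3.192) = 0.04109.
C = 0.02086 × 0.04109 = 0.000857 kg/m³.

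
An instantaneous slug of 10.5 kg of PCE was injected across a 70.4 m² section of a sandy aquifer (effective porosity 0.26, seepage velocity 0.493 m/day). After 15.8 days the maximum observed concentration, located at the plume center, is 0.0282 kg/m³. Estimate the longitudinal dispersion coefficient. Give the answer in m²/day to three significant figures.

2.08 m²/day

At the plume center C_max = M/(n_e·A·√(4πDt)), so D = M²/(4πt·(n_e·A·C_max)²).
n_e·A·C_max = 0.26 × 70.4 × 0.0282 = 0.5162 kg/m.
D = 10.5²/(4π × 15.8 × 0.5162²) = 2.08 m²/day.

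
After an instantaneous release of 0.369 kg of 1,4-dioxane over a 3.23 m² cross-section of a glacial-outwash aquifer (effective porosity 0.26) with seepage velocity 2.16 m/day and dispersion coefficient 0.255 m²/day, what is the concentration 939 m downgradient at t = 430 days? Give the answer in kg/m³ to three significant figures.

0.00934 kg/m³

For an instantaneous plane source, C(x,t) = M/(n_e·A·√(4πDt)) · exp(−(x−vt)²/(4Dt)), with n_e·A the pore (flow) area.
Plume center vt = 2.16 × 430 = 928.8 m, so the well at 939 m is 10.2 m downgradient of the peak.
√(4πDt) = 37.12 m, giving peak height M/(n_e·A·√(4πDt)) = 0.369/(0.26 × 3.23 × 37.12) = 0.01184 kg/m³.
(x−vt)²/(4Dt) = (10.2)²/(4 × 0.255 × 430) = 0.2372; exp(−0.2372) = 0.7888.
C = 0.01184 × 0.7888 = 0.00934 kg/m³.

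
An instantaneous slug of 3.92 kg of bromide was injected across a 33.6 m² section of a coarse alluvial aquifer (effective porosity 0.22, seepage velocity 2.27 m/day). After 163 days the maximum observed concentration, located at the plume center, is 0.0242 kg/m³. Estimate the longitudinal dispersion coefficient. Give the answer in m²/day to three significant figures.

At the plume center C_max = M/(n_e·A·√(4πDt)), so D = M²/(4πt·(n_e·A·C_max)²).
n_e·A·C_max = 0.22 × 33.6 × 0.0242 = 0.1789 kg/m.
D = 3.92²/(4π × 163 × 0.1789²) = 0.234 m²/day.

0.234 m²/day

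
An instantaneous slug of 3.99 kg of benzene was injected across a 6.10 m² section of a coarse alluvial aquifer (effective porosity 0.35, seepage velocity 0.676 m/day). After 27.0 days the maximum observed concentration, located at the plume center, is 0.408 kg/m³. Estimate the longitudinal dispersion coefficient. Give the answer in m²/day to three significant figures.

0.0618 m²/day

At the plume center C_max = M/(n_e·A·√(4πDt)), so D = M²/(4πt·(n_e·A·C_max)²).
n_e·A·C_max = 0.35 × 6.10 × 0.408 = 0.8711 kg/m.
D = 3.99²/(4π × 27.0 × 0.8711²) = 0.0618 m²/day.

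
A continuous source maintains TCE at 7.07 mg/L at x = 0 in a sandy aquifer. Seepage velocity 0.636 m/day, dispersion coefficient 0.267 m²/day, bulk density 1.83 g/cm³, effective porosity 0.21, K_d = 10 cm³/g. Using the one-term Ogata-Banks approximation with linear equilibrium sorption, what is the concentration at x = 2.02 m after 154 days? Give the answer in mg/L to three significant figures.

Retardation factor R = 1 + ρ_b·K_d/n = 1 + 1.83 × 10/0.21 = 88.14.
Sorption retards both mechanisms: v_R = v/R = 0.007216 m/day, D_R = D/R = 0.003029 m²/day.
v_R·t = 0.007216 × 154 = 1.111264 m; 2√(D_R t) = 1.366 m; argument = (2.02 − 1.111264)/1.366 = 0.6653.
C = C₀ × ½·erfc(0.6653) = 7.07 × 0.1734 = 1.23 mg/L.

1.23 mg/L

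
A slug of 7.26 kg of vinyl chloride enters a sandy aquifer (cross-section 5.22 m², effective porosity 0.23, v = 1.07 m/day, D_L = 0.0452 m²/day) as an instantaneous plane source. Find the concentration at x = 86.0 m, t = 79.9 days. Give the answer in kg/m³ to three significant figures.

For an instantaneous plane source, C(x,t) = M/(n_e·A·√(4πDt)) · exp(−(x−vt)²/(4Dt)), with n_e·A the pore (flow) area.
Plume center vt = 1.07 × 79.9 = 85.493 m, so the well at 86.0 m is 0.507 m downgradient of the peak.
√(4πDt) = 6.737 m, giving peak height M/(n_e·A·√(4πDt)) = 7.26/(0.23 × 5.22 × 6.737) = 0.8976 kg/m³.
(x−vt)²/(4Dt) = (0.507)²/(4 × 0.0452 × 79.9) = 0.01779; exp(−0.01779) = 0.9824.
C = 0.8976 × 0.9824 = 0.882 kg/m³.

0.882 kg/m³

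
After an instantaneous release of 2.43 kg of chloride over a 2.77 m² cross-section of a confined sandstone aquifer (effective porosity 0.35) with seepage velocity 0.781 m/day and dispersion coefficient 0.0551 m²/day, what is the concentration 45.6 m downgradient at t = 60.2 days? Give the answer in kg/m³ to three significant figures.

For an instantaneous plane source, C(x,t) = M/(n_e·A·√(4πDt)) · exp(−(x−vt)²/(4Dt)), with n_e·A the pore (flow) area.
Plume center vt = 0.781 × 60.2 = 47.0162 m, so the well at 45.6 m is 1.4162 m upgradient of the peak.
√(4πDt) = 6.456 m, giving peak height M/(n_e·A·√(4πDt)) = 2.43/(0.35 × 2.77 × 6.456) = 0.3882 kg/m³.
(x−vt)²/(4Dt) = (-1.4162)²/(4 × 0.0551 × 60.2) = 0.1512; exp(−0.1512) = 0.8597.
C = 0.3882 × 0.8597 = 0.334 kg/m³.

0.334 kg/m³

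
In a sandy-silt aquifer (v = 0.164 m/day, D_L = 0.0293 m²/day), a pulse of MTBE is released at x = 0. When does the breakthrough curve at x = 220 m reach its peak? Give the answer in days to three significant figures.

1340 days

For the 1D instantaneous-source solution, setting ∂C/∂t = 0 at fixed x gives v²t² + 2Dt − x² = 0, so t = (√(D² + v²x²) − D)/v².
√(D² + v²x²) = √(0.0293² + 0.164² × 220²) = 36.08; v² = 0.026896.
t = (36.08 − 0.0293)/0.026896 = 1340 days (vs. the pure-advection estimate x/v = 1340 d).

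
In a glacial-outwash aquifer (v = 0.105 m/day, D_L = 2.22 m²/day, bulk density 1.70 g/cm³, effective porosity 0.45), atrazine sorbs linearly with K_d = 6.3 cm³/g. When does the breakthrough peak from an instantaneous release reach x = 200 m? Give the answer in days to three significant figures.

42500 days

Retardation factor R = 1 + ρ_b·K_d/n = 1 + 1.70 × 6.3/0.45 = 24.80.
Sorption retards both mechanisms: v_R = v/R = 0.004234 m/day, D_R = D/R = 0.08952 m²/day.
Peak time from v_R²t² + 2D_R t − x² = 0: t = (√(D_R² + v_R²x²) − D_R)/v_R².
√(D_R² + v_R²x²) = √(0.08952² + 0.004234² × 200²) = 0.8515; v_R² = 1.793e-05.
t = (0.8515 − 0.08952)/1.793e-05 = 42500 days.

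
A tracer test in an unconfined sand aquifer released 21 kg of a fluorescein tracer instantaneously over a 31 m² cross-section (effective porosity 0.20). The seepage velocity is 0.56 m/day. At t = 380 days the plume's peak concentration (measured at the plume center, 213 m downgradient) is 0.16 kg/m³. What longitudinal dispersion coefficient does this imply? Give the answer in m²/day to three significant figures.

0.0938 m²/day

At the plume center C_max = M/(n_e·A·√(4πDt)), so D = M²/(4πt·(n_e·A·C_max)²).
n_e·A·C_max = 0.20 × 31 × 0.16 = 0.9920 kg/m.
D = 21²/(4π × 380 × 0.9920²) = 0.0938 m²/day.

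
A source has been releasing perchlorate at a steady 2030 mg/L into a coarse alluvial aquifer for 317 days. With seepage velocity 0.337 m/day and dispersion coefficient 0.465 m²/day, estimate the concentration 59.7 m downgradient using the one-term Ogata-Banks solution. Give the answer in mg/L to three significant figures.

For a continuous step input, C/C₀ ≈ ½·erfc((x−vt)/(2√(Dt))).
vt = 0.337 × 317 = 106.829 m and 2√(Dt) = 2√(0.465 × 317) = 24.28 m.
Argument (x−vt)/(2√(Dt)) = (59.7 − 106.829)/24.28 = -1.941; ½·erfc(-1.941) = 0.9970.
C = 2030 × 0.9970 = 2020 mg/L.

2020 mg/L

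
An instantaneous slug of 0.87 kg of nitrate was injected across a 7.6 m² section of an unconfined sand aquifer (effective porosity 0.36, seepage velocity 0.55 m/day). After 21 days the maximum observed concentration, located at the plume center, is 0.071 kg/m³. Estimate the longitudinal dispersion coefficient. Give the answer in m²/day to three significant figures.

At the plume center C_max = M/(n_e·A·√(4πDt)), so D = M²/(4πt·(n_e·A·C_max)²).
n_e·A·C_max = 0.36 × 7.6 × 0.071 = 0.1943 kg/m.
D = 0.87²/(4π × 21 × 0.1943²) = 0.0760 m²/day.

0.0760 m²/day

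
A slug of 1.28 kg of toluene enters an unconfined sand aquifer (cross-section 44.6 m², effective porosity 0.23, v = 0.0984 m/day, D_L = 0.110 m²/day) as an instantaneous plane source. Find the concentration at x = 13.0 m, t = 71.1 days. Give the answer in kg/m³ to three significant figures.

0.00398 kg/m³

For an instantaneous plane source, C(x,t) = M/(n_e·A·√(4πDt)) · exp(−(x−vt)²/(4Dt)), with n_e·A the pore (flow) area.
Plume center vt = 0.0984 × 71.1 = 6.99624 m, so the well at 13.0 m is 6.00376 m downgradient of the peak.
√(4πDt) = 9.914 m, giving peak height M/(n_e·A·√(4πDt)) = 1.28/(0.23 × 44.6 × 9.914) = 0.01259 kg/m³.
(x−vt)²/(4Dt) = (6.00376)²/(4 × 0.110 × 71.1) = 1.152; exp(−1.152) = 0.3160.
C = 0.01259 × 0.3160 = 0.00398 kg/m³.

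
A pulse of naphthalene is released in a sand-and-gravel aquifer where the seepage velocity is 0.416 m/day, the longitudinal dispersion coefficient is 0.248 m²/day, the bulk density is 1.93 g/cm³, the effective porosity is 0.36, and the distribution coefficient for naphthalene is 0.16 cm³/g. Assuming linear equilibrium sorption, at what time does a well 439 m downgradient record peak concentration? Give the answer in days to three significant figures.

1960 days

Retardation factor R = 1 + ρ_b·K_d/n = 1 + 1.93 × 0.16/0.36 = 1.858.
Sorption retards both mechanisms: v_R = v/R = 0.2239 m/day, D_R = D/R = 0.1335 m²/day.
Peak time from v_R²t² + 2D_R t − x² = 0: t = (√(D_R² + v_R²x²) − D_R)/v_R².
√(D_R² + v_R²x²) = √(0.1335² + 0.2239² × 439²) = 98.29; v_R² = 0.05013.
t = (98.29 − 0.1335)/0.05013 = 1960 days.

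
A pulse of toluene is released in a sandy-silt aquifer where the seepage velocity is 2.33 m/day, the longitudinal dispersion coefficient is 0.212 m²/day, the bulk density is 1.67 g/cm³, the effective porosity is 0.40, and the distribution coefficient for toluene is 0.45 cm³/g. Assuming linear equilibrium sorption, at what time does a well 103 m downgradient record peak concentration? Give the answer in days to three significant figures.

Retardation factor R = 1 + ρ_b·K_d/n = 1 + 1.67 × 0.45/0.40 = 2.879.
Sorption retards both mechanisms: v_R = v/R = 0.8093 m/day, D_R = D/R = 0.07364 m²/day.
Peak time from v_R²t² + 2D_R t − x² = 0: t = (√(D_R² + v_R²x²) − D_R)/v_R².
√(D_R² + v_R²x²) = √(0.07364² + 0.8093² × 103²) = 83.36; v_R² = 0.6550.
t = (83.36 − 0.07364)/0.6550 = 127 days.

127 days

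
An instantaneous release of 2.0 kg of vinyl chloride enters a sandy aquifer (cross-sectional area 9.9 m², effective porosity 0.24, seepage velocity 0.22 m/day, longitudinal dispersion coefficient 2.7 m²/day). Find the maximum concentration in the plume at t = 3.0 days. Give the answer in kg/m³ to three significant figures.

0.0834 kg/m³

The peak of an instantaneous 1D plume sits at x = vt; there the Gaussian factor is 1 and C_max = M/(n_e·A·√(4πDt)), where n_e·A is the pore area the mass is dissolved in.
√(4πDt) = √(4π × 2.7 × 3.0) = 10.09 m, so C_max = 2.0/(0.24 × 9.9 × 10.09) = 0.0834 kg/m³.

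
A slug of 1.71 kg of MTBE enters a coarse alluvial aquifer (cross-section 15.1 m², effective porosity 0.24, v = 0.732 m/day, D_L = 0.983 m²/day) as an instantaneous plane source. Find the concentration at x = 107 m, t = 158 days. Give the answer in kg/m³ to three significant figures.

For an instantaneous plane source, C(x,t) = M/(n_e·A·√(4πDt)) · exp(−(x−vt)²/(4Dt)), with n_e·A the pore (flow) area.
Plume center vt = 0.732 × 158 = 115.656 m, so the well at 107 m is 8.656 m upgradient of the peak.
√(4πDt) = 44.18 m, giving peak height M/(n_e·A·√(4πDt)) = 1.71/(0.24 × 15.1 × 44.18) = 0.01068 kg/m³.
(x−vt)²/(4Dt) = (-8.656)²/(4 × 0.983 × 158) = 0.1206; exp(−0.1206) = 0.8864.
C = 0.01068 × 0.8864 = 0.00947 kg/m³.

0.00947 kg/m³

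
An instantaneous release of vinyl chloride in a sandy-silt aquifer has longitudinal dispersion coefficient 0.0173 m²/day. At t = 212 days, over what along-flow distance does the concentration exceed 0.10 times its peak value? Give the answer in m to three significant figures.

The plume is Gaussian with σ = √(2Dt) = √(2 × 0.0173 × 212) = 2.708 m.
C/C_peak = exp(−Δx²/(2σ²)) = 0.10 ⇒ Δx = σ·√(−2 ln 0.10) = 2.708 × 2.146 = 5.811 m.
Width = 2Δx = 11.6 m.

11.6 m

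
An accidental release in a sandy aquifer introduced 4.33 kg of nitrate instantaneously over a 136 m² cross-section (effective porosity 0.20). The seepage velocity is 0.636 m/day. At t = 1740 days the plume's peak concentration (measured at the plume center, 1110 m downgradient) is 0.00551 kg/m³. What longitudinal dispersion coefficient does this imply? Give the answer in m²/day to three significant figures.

At the plume center C_max = M/(n_e·A·√(4πDt)), so D = M²/(4πt·(n_e·A·C_max)²).
n_e·A·C_max = 0.20 × 136 × 0.00551 = 0.1499 kg/m.
D = 4.33²/(4π × 1740 × 0.1499²) = 0.0382 m²/day.

0.0382 m²/day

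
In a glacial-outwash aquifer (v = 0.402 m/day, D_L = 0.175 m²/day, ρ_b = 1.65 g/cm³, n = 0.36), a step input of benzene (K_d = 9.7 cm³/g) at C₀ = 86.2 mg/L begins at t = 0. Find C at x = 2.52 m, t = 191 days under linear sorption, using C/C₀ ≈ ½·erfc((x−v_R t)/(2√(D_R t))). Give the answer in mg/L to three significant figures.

21.3 mg/L

Retardation factor R = 1 + ρ_b·K_d/n = 1 + 1.65 × 9.7/0.36 = 45.46.
Sorption retards both mechanisms: v_R = v/R = 0.008843 m/day, D_R = D/R = 0.003850 m²/day.
v_R·t = 0.008843 × 191 = 1.689013 m; 2√(D_R t) = 1.715 m; argument = (2.52 − 1.689013)/1.715 = 0.4845.
C = C₀ × ½·erfc(0.4845) = 86.2 × 0.2466 = 21.3 mg/L.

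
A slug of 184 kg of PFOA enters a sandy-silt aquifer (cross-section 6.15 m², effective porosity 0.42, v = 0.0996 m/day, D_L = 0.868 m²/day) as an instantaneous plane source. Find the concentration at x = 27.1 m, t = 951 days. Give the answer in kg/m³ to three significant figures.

0.175 kg/m³

For an instantaneous plane source, C(x,t) = M/(n_e·A·√(4πDt)) · exp(−(x−vt)²/(4Dt)), with n_e·A the pore (flow) area.
Plume center vt = 0.0996 × 951 = 94.7196 m, so the well at 27.1 m is 67.6196 m upgradient of the peak.
√(4πDt) = 101.8 m, giving peak height M/(n_e·A·√(4πDt)) = 184/(0.42 × 6.15 × 101.8) = 0.6998 kg/m³.
(x−vt)²/(4Dt) = (-67.6196)²/(4 × 0.868 × 951) = 1.385; exp(−1.385) = 0.2503.
C = 0.6998 × 0.2503 = 0.175 kg/m³.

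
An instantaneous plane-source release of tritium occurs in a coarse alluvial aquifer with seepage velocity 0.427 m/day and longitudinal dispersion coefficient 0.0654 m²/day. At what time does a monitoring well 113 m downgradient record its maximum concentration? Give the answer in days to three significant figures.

264 days

For the 1D instantaneous-source solution, setting ∂C/∂t = 0 at fixed x gives v²t² + 2Dt − x² = 0, so t = (√(D² + v²x²) − D)/v².
√(D² + v²x²) = √(0.0654² + 0.427² × 113²) = 48.25; v² = 0.182329.
t = (48.25 − 0.0654)/0.182329 = 264 days (vs. the pure-advection estimate x/v = 265 d).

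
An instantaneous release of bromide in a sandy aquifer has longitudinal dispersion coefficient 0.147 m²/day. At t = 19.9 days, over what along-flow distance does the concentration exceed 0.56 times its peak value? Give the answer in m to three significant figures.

5.21 m

The plume is Gaussian with σ = √(2Dt) = √(2 × 0.147 × 19.9) = 2.419 m.
C/C_peak = exp(−Δx²/(2σ²)) = 0.56 ⇒ Δx = σ·√(−2 ln 0.56) = 2.419 × 1.077 = 2.605 m.
Width = 2Δx = 5.21 m.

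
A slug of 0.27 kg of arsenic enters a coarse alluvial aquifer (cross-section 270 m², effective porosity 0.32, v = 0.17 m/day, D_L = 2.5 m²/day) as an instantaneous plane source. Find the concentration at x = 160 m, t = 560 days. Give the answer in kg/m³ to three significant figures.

For an instantaneous plane source, C(x,t) = M/(n_e·A·√(4πDt)) · exp(−(x−vt)²/(4Dt)), with n_e·A the pore (flow) area.
Plume center vt = 0.17 × 560 = 95.2 m, so the well at 160 m is 64.8 m downgradient of the peak.
√(4πDt) = 132.6 m, giving peak height M/(n_e·A·√(4πDt)) = 0.27/(0.32 × 270 × 132.6) = 2.357e-05 kg/m³.
(x−vt)²/(4Dt) = (64.8)²/(4 × 2.5 × 560) = 0.7498; exp(−0.7498) = 0.4725.
C = 2.357e-05 × 0.4725 = 1.11e-05 kg/m³.

1.11e-05 kg/m³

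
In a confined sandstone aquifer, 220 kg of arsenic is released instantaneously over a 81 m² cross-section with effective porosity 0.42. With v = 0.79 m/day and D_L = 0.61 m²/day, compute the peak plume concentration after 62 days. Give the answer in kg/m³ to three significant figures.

The peak of an instantaneous 1D plume sits at x = vt; there the Gaussian factor is 1 and C_max = M/(n_e·A·√(4πDt)), where n_e·A is the pore area the mass is dissolved in.
√(4πDt) = √(4π × 0.61 × 62) = 21.80 m, so C_max = 220/(0.42 × 81 × 21.80) = 0.297 kg/m³.

0.297 kg/m³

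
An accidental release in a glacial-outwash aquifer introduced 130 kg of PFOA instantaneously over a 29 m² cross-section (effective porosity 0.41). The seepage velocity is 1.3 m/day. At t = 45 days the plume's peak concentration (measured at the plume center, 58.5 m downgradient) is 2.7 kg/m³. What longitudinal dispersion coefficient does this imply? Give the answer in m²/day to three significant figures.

0.0290 m²/day

At the plume center C_max = M/(n_e·A·√(4πDt)), so D = M²/(4πt·(n_e·A·C_max)²).
n_e·A·C_max = 0.41 × 29 × 2.7 = 32.10 kg/m.
D = 130²/(4π × 45 × 32.10²) = 0.0290 m²/day.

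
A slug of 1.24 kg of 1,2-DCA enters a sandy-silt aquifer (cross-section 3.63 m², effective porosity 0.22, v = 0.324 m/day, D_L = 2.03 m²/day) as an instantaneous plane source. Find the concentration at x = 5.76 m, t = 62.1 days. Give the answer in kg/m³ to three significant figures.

For an instantaneous plane source, C(x,t) = M/(n_e·A·√(4πDt)) · exp(−(x−vt)²/(4Dt)), with n_e·A the pore (flow) area.
Plume center vt = 0.324 × 62.1 = 20.1204 m, so the well at 5.76 m is 14.3604 m upgradient of the peak.
√(4πDt) = 39.80 m, giving peak height M/(n_e·A·√(4πDt)) = 1.24/(0.22 × 3.63 × 39.80) = 0.03901 kg/m³.
(x−vt)²/(4Dt) = (-14.3604)²/(4 × 2.03 × 62.1) = 0.4090; exp(−0.4090) = 0.6643.
C = 0.03901 × 0.6643 = 0.0259 kg/m³.

0.0259 kg/m³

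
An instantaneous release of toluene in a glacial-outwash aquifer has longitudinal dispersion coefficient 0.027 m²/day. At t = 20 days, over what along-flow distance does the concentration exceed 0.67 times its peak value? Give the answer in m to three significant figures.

1.86 m

The plume is Gaussian with σ = √(2Dt) = √(2 × 0.027 × 20) = 1.039 m.
C/C_peak = exp(−Δx²/(2σ²)) = 0.67 ⇒ Δx = σ·√(−2 ln 0.67) = 1.039 × 0.8950 = 0.9299 m.
Width = 2Δx = 1.86 m.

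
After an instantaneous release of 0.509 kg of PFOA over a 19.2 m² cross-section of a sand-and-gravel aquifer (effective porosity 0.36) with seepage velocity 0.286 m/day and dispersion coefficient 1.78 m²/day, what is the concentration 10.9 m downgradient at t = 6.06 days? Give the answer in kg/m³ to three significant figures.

For an instantaneous plane source, C(x,t) = M/(n_e·A·√(4πDt)) · exp(−(x−vt)²/(4Dt)), with n_e·A the pore (flow) area.
Plume center vt = 0.286 × 6.06 = 1.73316 m, so the well at 10.9 m is 9.16684 m downgradient of the peak.
√(4πDt) = 11.64 m, giving peak height M/(n_e·A·√(4πDt)) = 0.509/(0.36 × 19.2 × 11.64) = 0.006326 kg/m³.
(x−vt)²/(4Dt) = (9.16684)²/(4 × 1.78 × 6.06) = 1.948; exp(−1.948) = 0.1426.
C = 0.006326 × 0.1426 = 0.000902 kg/m³.

0.000902 kg/m³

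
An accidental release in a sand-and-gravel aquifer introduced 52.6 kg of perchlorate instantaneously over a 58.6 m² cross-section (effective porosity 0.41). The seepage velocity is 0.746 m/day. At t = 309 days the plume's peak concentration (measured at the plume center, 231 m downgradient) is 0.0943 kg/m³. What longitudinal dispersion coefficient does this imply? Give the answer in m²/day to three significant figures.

At the plume center C_max = M/(n_e·A·√(4πDt)), so D = M²/(4πt·(n_e·A·C_max)²).
n_e·A·C_max = 0.41 × 58.6 × 0.0943 = 2.266 kg/m.
D = 52.6²/(4π × 309 × 2.266²) = 0.139 m²/day.

0.139 m²/day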